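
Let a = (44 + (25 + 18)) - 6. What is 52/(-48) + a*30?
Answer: 29147/12 ≈ 2428.9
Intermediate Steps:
a = 81 (a = (44 + 43) - 6 = 87 - 6 = 81)
52/(-48) + a*30 = 52/(-48) + 81*30 = 52*(-1/48) + 2430 = -13/12 + 2430 = 29147/12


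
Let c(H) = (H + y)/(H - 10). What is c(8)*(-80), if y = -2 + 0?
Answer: 240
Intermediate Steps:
y = -2
c(H) = (-2 + H)/(-10 + H) (c(H) = (H - 2)/(H - 10) = (-2 + H)/(-10 + H))
c(8)*(-80) = ((-2 + 8)/(-10 + 8))*(-80) = (6/(-2))*(-80) = -½*6*(-80) = -3*(-80) = 240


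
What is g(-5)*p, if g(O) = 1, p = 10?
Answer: 10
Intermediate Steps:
g(-5)*p = 1*10 = 10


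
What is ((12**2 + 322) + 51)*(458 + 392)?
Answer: 439450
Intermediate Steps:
((12**2 + 322) + 51)*(458 + 392) = ((144 + 322) + 51)*850 = (466 + 51)*850 = 517*850 = 439450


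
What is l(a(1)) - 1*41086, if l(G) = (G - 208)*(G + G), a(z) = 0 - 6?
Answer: -38518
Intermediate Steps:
a(z) = -6
l(G) = 2*G*(-208 + G) (l(G) = (-208 + G)*(2*G) = 2*G*(-208 + G))
l(a(1)) - 1*41086 = 2*(-6)*(-208 - 6) - 1*41086 = 2*(-6)*(-214) - 41086 = 2568 - 41086 = -38518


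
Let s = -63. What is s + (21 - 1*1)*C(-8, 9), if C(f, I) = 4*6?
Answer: 417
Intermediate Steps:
C(f, I) = 24
s + (21 - 1*1)*C(-8, 9) = -63 + (21 - 1*1)*24 = -63 + (21 - 1)*24 = -63 + 20*24 = -63 + 480 = 417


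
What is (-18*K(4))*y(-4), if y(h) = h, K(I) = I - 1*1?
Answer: 216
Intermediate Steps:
K(I) = -1 + I (K(I) = I - 1 = -1 + I)
(-18*K(4))*y(-4) = -18*(-1 + 4)*(-4) = -18*3*(-4) = -54*(-4) = 216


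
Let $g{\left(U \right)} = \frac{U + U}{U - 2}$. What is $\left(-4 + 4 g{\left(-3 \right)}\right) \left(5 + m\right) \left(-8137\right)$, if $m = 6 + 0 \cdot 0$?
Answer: $- \frac{358028}{5} \approx -71606.0$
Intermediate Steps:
$g{\left(U \right)} = \frac{2 U}{-2 + U}$
$m = 6$ ($m = 6 + 0 = 6$)
$\left(-4 + 4 g{\left(-3 \right)}\right) \left(5 + m\right) \left(-8137\right) = \left(-4 + 4 \cdot 2 \left(-3\right) \frac{1}{-2 - 3}\right) \left(5 + 6\right) \left(-8137\right) = \left(-4 + 4 \cdot 2 \left(-3\right) \frac{1}{-5}\right) 11 \left(-8137\right) = \left(-4 + 4 \cdot 2 \left(-3\right) \left(- \frac{1}{5}\right)\right) 11 \left(-8137\right) = \left(-4 + 4 \cdot \frac{6}{5}\right) 11 \left(-8137\right) = \left(-4 + \frac{24}{5}\right) 11 \left(-8137\right) = \frac{4}{5} \cdot 11 \left(-8137\right) = \frac{44}{5} \left(-8137\right) = - \frac{358028}{5}$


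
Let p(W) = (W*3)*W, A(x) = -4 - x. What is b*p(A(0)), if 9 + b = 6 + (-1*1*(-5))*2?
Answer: 336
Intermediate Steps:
p(W) = 3*W² (p(W) = (3*W)*W = 3*W²)
b = 7 (b = -9 + (6 + (-1*1*(-5))*2) = -9 + (6 - 1*(-5)*2) = -9 + (6 + 5*2) = -9 + (6 + 10) = -9 + 16 = 7)
b*p(A(0)) = 7*(3*(-4 - 1*0)²) = 7*(3*(-4 + 0)²) = 7*(3*(-4)²) = 7*(3*16) = 7*48 = 336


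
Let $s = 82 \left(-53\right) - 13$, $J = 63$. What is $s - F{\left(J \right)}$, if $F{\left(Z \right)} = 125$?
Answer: $-4484$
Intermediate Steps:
$s = -4359$ ($s = -4346 - 13 = -4359$)
$s - F{\left(J \right)} = -4359 - 125 = -4484$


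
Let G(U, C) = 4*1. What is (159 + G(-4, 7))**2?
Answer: 26569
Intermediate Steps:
G(U, C) = 4
(159 + G(-4, 7))**2 = (159 + 4)**2 = 163**2 = 26569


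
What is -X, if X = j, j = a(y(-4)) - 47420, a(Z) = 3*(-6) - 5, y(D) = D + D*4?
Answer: 47443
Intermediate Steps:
y(D) = 5*D (y(D) = D + 4*D = 5*D)
a(Z) = -23 (a(Z) = -18 - 5 = -23)
j = -47443 (j = -23 - 47420 = -47443)
X = -47443
-X = -1*(-47443) = 47443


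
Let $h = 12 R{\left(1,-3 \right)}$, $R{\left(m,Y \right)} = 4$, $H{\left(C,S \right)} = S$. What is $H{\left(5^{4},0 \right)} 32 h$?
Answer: $0$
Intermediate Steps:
$h = 48$ ($h = 12 \cdot 4 = 48$)
$H{\left(5^{4},0 \right)} 32 h = 0 \cdot 32 \cdot 48 = 0 \cdot 48 = 0$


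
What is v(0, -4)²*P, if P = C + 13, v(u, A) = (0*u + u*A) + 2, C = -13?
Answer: 0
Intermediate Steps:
v(u, A) = 2 + A*u (v(u, A) = (0 + A*u) + 2 = A*u + 2 = 2 + A*u)
P = 0 (P = -13 + 13 = 0)
v(0, -4)²*P = (2 - 4*0)²*0 = (2 + 0)²*0 = 2²*0 = 4*0 = 0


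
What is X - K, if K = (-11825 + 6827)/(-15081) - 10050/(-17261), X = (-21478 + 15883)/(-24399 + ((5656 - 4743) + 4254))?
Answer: -1039193872867/1668780775904 ≈ -0.62273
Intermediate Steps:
X = 5595/19232 (X = -5595/(-24399 + (913 + 4254)) = -5595/(-24399 + 5167) = -5595/(-19232) = -5595*(-1/19232) = 5595/19232 ≈ 0.29092)
K = 79278176/86771047 (K = -4998*(-1/15081) - 10050*(-1/17261) = 1666/5027 + 10050/17261 = 79278176/86771047 ≈ 0.91365)
X - K = 5595/19232 - 1*79278176/86771047 = 5595/19232 - 79278176/86771047 = -1039193872867/1668780775904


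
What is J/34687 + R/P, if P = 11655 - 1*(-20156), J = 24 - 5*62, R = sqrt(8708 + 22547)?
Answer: -286/34687 + sqrt(31255)/31811 ≈ -0.0026876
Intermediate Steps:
R = sqrt(31255) ≈ 176.79
J = -286 (J = 24 - 310 = -286)
P = 31811 (P = 11655 + 20156 = 31811)
J/34687 + R/P = -286/34687 + sqrt(31255)/31811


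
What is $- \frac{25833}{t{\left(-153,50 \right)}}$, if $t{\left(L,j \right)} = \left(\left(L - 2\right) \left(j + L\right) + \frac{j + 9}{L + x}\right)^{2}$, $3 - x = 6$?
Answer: $- \frac{628671888}{6202495611361} \approx -0.00010136$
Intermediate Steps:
$x = -3$ ($x = 3 - 6 = -3$)
$t{\left(L,j \right)} = \left(\frac{9 + j}{-3 + L} + \left(-2 + L\right) \left(L + j\right)\right)^{2}$ ($t{\left(L,j \right)} = \left(\left(L - 2\right) \left(j + L\right) + \frac{j + 9}{L - 3}\right)^{2} = \left(\left(-2 + L\right) \left(L + j\right) + \frac{9 + j}{-3 + L}\right)^{2} = \left(\frac{9 + j}{-3 + L} + \left(-2 + L\right) \left(L + j\right)\right)^{2}$)
$- \frac{25833}{t{\left(-153,50 \right)}} = - \frac{25833}{\frac{1}{\left(-3 - 153\right)^{2}} \left(9 + \left(-153\right)^{3} - 5 \left(-153\right)^{2} + 6 \left(-153\right) + 7 \cdot 50 + 50 \left(-153\right)^{2} - \left(-765\right) 50\right)^{2}} = - \frac{25833}{\frac{1}{24336} \left(9 - 3581577 - 117045 - 918 + 350 + 50 \cdot 23409 + 38250\right)^{2}} = - \frac{25833}{\frac{1}{24336} \left(9 - 3581577 - 117045 - 918 + 350 + 1170450 + 38250\right)^{2}} = - \frac{25833}{\frac{1}{24336} \left(-2490481\right)^{2}} = - \frac{25833}{\frac{1}{24336} \cdot 6202495611361} = - \frac{25833}{\frac{6202495611361}{24336}} = \left(-25833\right) \frac{24336}{6202495611361} = - \frac{628671888}{6202495611361}$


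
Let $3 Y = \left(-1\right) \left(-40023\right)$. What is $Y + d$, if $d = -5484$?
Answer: $7857$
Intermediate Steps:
$Y = 13341$ ($Y = \frac{\left(-1\right) \left(-40023\right)}{3} = \frac{1}{3} \cdot 40023 = 13341$)
$Y + d = 13341 - 5484 = 7857$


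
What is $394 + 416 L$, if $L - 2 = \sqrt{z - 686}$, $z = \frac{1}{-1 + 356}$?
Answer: $1226 + \frac{5408 i \sqrt{511555}}{355} \approx 1226.0 + 10896.0 i$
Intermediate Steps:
$z = \frac{1}{355} \approx 0.0028169$
$L = 2 + \frac{13 i \sqrt{511555}}{355}$ ($L = 2 + \sqrt{\frac{1}{355} - 686} = 2 + \sqrt{- \frac{243529}{355}} = 2 + \frac{13 i \sqrt{511555}}{355} \approx 2.0 + 26.192 i$)
$394 + 416 L = 394 + 416 \left(2 + \frac{13 i \sqrt{511555}}{355}\right) = 394 + \left(832 + \frac{5408 i \sqrt{511555}}{355}\right) = 1226 + \frac{5408 i \sqrt{511555}}{355}$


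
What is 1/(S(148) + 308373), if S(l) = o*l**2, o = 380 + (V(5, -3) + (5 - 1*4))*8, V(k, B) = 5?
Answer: 1/9683285 ≈ 1.0327e-7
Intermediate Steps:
o = 428 (o = 380 + (5 + (5 - 1*4))*8 = 380 + (5 + (5 - 4))*8 = 380 + (5 + 1)*8 = 380 + 6*8 = 380 + 48 = 428)
S(l) = 428*l**2
1/(S(148) + 308373) = 1/(428*148**2 + 308373) = 1/(428*21904 + 308373) = 1/(9374912 + 308373) = 1/9683285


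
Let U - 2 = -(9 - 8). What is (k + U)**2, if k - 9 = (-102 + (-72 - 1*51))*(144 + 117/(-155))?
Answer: 997651380625/961 ≈ 1.0381e+9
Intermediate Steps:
U = 1 (U = 2 - (9 - 8) = 2 - 1*1 = 2 - 1 = 1)
k = -998856/31 (k = 9 + (-102 + (-72 - 1*51))*(144 + 117/(-155)) = 9 + (-102 + (-72 - 51))*(144 + 117*(-1/155)) = 9 + (-102 - 123)*(144 - 117/155) = 9 - 225*22203/155 = 9 - 999135/31 = -998856/31 ≈ -32221.)
(k + U)**2 = (-998856/31 + 1)**2 = (-998825/31)**2 = 997651380625/961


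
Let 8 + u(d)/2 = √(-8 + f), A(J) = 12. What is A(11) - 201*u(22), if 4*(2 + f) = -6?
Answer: 3228 - 201*I*√46 ≈ 3228.0 - 1363.2*I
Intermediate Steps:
f = -7/2 (f = -2 + (¼)*(-6) = -2 - 3/2 = -7/2 ≈ -3.5000)
u(d) = -16 + I*√46 (u(d) = -16 + 2*√(-8 - 7/2) = -16 + 2*√(-23/2) = -16 + 2*(I*√46/2) = -16 + I*√46)
A(11) - 201*u(22) = 12 - 201*(-16 + I*√46) = 12 + (3216 - 201*I*√46) = 3228 - 201*I*√46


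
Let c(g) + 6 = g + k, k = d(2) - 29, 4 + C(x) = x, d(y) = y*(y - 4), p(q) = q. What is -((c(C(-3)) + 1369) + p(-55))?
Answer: -1268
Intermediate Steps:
d(y) = y*(-4 + y)
C(x) = -4 + x
k = -33 (k = 2*(-4 + 2) - 29 = 2*(-2) - 29 = -4 - 29 = -33)
c(g) = -39 + g (c(g) = -6 + (g - 33) = -6 + (-33 + g) = -39 + g)
-((c(C(-3)) + 1369) + p(-55)) = -(((-39 + (-4 - 3)) + 1369) - 55) = -(((-39 - 7) + 1369) - 55) = -((-46 + 1369) - 55) = -(1323 - 55) = -1*1268 = -1268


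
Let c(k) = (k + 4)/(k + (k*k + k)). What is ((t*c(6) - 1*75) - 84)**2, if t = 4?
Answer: 900601/36 ≈ 25017.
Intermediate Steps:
c(k) = (4 + k)/(k**2 + 2*k) (c(k) = (4 + k)/(k + (k**2 + k)) = (4 + k)/(k + (k + k**2)) = (4 + k)/(k**2 + 2*k))
((t*c(6) - 1*75) - 84)**2 = ((4*((4 + 6)/(6*(2 + 6))) - 1*75) - 84)**2 = ((4*((1/6)*10/8) - 75) - 84)**2 = ((4*((1/6)*(1/8)*10) - 75) - 84)**2 = ((4*(5/24) - 75) - 84)**2 = ((5/6 - 75) - 84)**2 = (-445/6 - 84)**2 = (-949/6)**2 = 900601/36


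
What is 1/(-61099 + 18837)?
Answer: -1/42262 ≈ -2.3662e-5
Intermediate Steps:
1/(-61099 + 18837) = 1/(-42262) = -1/42262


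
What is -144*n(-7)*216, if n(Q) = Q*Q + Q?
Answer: -1306368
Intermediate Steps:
n(Q) = Q + Q**2 (n(Q) = Q**2 + Q = Q + Q**2)
-144*n(-7)*216 = -(-1008)*(1 - 7)*216 = -(-1008)*(-6)*216 = -144*42*216 = -6048*216 = -1306368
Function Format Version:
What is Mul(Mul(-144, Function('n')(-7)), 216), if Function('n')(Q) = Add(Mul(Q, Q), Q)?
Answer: -1306368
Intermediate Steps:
Function('n')(Q) = Add(Q, Pow(Q, 2)) (Function('n')(Q) = Add(Pow(Q, 2), Q) = Add(Q, Pow(Q, 2)))
Mul(Mul(-144, Function('n')(-7)), 216) = Mul(Mul(-144, Mul(-7, Add(1, -7))), 216) = Mul(Mul(-144, Mul(-7, -6)), 216) = Mul(Mul(-144, 42), 216) = Mul(-6048, 216) = -1306368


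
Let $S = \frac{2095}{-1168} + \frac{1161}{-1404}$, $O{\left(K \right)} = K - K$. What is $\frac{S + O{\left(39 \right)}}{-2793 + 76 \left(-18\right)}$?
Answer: $\frac{39791}{63180624} \approx 0.0006298$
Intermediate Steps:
$O{\left(K \right)} = 0$
$S = - \frac{39791}{15184}$ ($S = 2095 \left(- \frac{1}{1168}\right) + 1161 \left(- \frac{1}{1404}\right) = - \frac{2095}{1168} - \frac{43}{52} = - \frac{39791}{15184} \approx -2.6206$)
$\frac{S + O{\left(39 \right)}}{-2793 + 76 \left(-18\right)} = \frac{- \frac{39791}{15184} + 0}{-2793 + 76 \left(-18\right)} = - \frac{39791}{15184 \left(-2793 - 1368\right)} = - \frac{39791}{15184 \left(-4161\right)} = \left(- \frac{39791}{15184}\right) \left(- \frac{1}{4161}\right) = \frac{39791}{63180624}$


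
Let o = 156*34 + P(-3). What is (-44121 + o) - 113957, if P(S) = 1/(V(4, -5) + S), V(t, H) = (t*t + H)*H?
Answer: -8860893/58 ≈ -1.5277e+5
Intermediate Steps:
V(t, H) = H*(H + t**2) (V(t, H) = (t**2 + H)*H = (H + t**2)*H = H*(H + t**2))
P(S) = 1/(-55 + S) (P(S) = 1/(-5*(-5 + 4**2) + S) = 1/(-5*(-5 + 16) + S) = 1/(-5*11 + S) = 1/(-55 + S))
o = 307631/58 (o = 156*34 + 1/(-55 - 3) = 5304 + 1/(-58) = 5304 - 1/58 = 307631/58 ≈ 5304.0)
(-44121 + o) - 113957 = (-44121 + 307631/58) - 113957 = -2251387/58 - 113957 = -8860893/58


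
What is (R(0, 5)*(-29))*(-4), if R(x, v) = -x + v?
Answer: 580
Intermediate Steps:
R(x, v) = v - x
(R(0, 5)*(-29))*(-4) = ((5 - 1*0)*(-29))*(-4) = ((5 + 0)*(-29))*(-4) = (5*(-29))*(-4) = -145*(-4) = 580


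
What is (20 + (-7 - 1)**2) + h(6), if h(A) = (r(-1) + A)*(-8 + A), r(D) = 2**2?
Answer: 64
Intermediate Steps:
r(D) = 4
h(A) = (-8 + A)*(4 + A) (h(A) = (4 + A)*(-8 + A) = (-8 + A)*(4 + A))
(20 + (-7 - 1)**2) + h(6) = (20 + (-7 - 1)**2) + (-32 + 6**2 - 4*6) = (20 + (-8)**2) + (-32 + 36 - 24) = (20 + 64) - 20 = 84 - 20 = 64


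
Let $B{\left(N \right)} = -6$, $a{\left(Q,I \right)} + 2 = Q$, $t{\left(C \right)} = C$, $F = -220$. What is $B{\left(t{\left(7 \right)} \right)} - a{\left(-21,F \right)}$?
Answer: $17$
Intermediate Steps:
$a{\left(Q,I \right)} = -2 + Q$
$B{\left(t{\left(7 \right)} \right)} - a{\left(-21,F \right)} = -6 - \left(-2 - 21\right) = -6 - -23 = -6 + 23 = 17$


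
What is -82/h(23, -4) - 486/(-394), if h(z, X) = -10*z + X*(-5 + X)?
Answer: 31648/19109 ≈ 1.6562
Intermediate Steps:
-82/h(23, -4) - 486/(-394) = -82/((-4)² - 10*23 - 5*(-4)) - 486/(-394) = -82/(16 - 230 + 20) - 486*(-1/394) = -82/(-194) + 243/197 = -82*(-1/194) + 243/197 = 41/97 + 243/197 = 31648/19109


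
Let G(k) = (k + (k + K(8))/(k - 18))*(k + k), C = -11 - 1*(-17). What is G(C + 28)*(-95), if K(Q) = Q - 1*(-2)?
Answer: -237405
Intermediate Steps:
K(Q) = 2 + Q (K(Q) = Q + 2 = 2 + Q)
C = 6 (C = -11 + 17 = 6)
G(k) = 2*k*(k + (10 + k)/(-18 + k)) (G(k) = (k + (k + (2 + 8))/(k - 18))*(k + k) = (k + (k + 10)/(-18 + k))*(2*k) = (k + (10 + k)/(-18 + k))*(2*k) = 2*k*(k + (10 + k)/(-18 + k)))
G(C + 28)*(-95) = (2*(6 + 28)*(10 + (6 + 28)**2 - 17*(6 + 28))/(-18 + (6 + 28)))*(-95) = (2*34*(10 + 34**2 - 17*34)/(-18 + 34))*(-95) = (2*34*(10 + 1156 - 578)/16)*(-95) = (2*34*(1/16)*588)*(-95) = 2499*(-95) = -237405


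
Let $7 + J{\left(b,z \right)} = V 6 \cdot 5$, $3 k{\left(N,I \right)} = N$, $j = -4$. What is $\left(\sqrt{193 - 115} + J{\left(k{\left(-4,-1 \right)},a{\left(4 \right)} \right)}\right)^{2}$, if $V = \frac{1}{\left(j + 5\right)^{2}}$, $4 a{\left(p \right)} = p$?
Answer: $\left(23 + \sqrt{78}\right)^{2} \approx 1013.3$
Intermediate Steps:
$k{\left(N,I \right)} = \frac{N}{3}$
$a{\left(p \right)} = \frac{p}{4}$
$V = 1$ ($V = \frac{1}{\left(-4 + 5\right)^{2}} = \frac{1}{1^{2}} = 1^{-1} = 1$)
$J{\left(b,z \right)} = 23$ ($J{\left(b,z \right)} = -7 + 1 \cdot 6 \cdot 5 = -7 + 6 \cdot 5 = -7 + 30 = 23$)
$\left(\sqrt{193 - 115} + J{\left(k{\left(-4,-1 \right)},a{\left(4 \right)} \right)}\right)^{2} = \left(\sqrt{193 - 115} + 23\right)^{2} = \left(\sqrt{78} + 23\right)^{2} = \left(23 + \sqrt{78}\right)^{2}$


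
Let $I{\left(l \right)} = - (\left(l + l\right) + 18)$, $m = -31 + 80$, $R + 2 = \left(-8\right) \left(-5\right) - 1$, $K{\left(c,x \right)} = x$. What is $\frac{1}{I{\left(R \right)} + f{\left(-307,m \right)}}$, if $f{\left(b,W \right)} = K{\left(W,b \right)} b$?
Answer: $\frac{1}{94157} \approx 1.0621 \cdot 10^{-5}$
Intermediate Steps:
$R = 37$ ($R = -2 - -39 = -2 + \left(40 - 1\right) = -2 + 39 = 37$)
$m = 49$
$I{\left(l \right)} = -18 - 2 l$ ($I{\left(l \right)} = - (2 l + 18) = - (18 + 2 l) = -18 - 2 l$)
$f{\left(b,W \right)} = b^{2}$ ($f{\left(b,W \right)} = b b = b^{2}$)
$\frac{1}{I{\left(R \right)} + f{\left(-307,m \right)}} = \frac{1}{\left(-18 - 74\right) + \left(-307\right)^{2}} = \frac{1}{\left(-18 - 74\right) + 94249} = \frac{1}{-92 + 94249} = \frac{1}{94157}$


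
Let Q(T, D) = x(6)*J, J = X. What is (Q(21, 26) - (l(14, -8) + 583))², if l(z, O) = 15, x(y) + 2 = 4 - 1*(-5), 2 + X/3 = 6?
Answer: 264196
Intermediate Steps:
X = 12 (X = -6 + 3*6 = -6 + 18 = 12)
x(y) = 7 (x(y) = -2 + (4 - 1*(-5)) = -2 + (4 + 5) = -2 + 9 = 7)
J = 12
Q(T, D) = 84 (Q(T, D) = 7*12 = 84)
(Q(21, 26) - (l(14, -8) + 583))² = (84 - (15 + 583))² = (84 - 1*598)² = (84 - 598)² = (-514)² = 264196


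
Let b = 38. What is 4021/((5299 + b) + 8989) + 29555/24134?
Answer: 130111936/86435921 ≈ 1.5053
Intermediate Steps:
4021/((5299 + b) + 8989) + 29555/24134 = 4021/((5299 + 38) + 8989) + 29555/24134 = 4021/(5337 + 8989) + 29555*(1/24134) = 4021/14326 + 29555/24134 = 130111936/86435921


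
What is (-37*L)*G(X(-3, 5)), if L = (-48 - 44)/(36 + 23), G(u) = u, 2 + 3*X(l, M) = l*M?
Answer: -57868/177 ≈ -326.94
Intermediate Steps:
X(l, M) = -⅔ + M*l/3 (X(l, M) = -⅔ + (l*M)/3 = -⅔ + (M*l)/3 = -⅔ + M*l/3)
L = -92/59 ≈ -1.5593
(-37*L)*G(X(-3, 5)) = (-37*(-92/59))*(-⅔ + (⅓)*5*(-3)) = 3404*(-⅔ - 5)/59 = (3404/59)*(-17/3) = -57868/177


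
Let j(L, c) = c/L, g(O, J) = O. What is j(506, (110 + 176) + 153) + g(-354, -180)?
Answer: -178685/506 ≈ -353.13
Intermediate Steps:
j(506, (110 + 176) + 153) + g(-354, -180) = ((110 + 176) + 153)/506 - 354 = (286 + 153)*(1/506) - 354 = 439*(1/506) - 354 = 439/506 - 354 = -178685/506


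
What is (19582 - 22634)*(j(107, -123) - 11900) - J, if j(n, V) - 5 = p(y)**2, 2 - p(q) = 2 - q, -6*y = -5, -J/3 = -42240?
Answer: 325572305/9 ≈ 3.6175e+7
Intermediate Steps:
J = 126720 (J = -3*(-42240) = 126720)
y = 5/6 (y = -1/6*(-5) = 5/6 ≈ 0.83333)
p(q) = q (p(q) = 2 - (2 - q) = 2 + (-2 + q) = q)
j(n, V) = 205/36 (j(n, V) = 5 + (5/6)**2 = 5 + 25/36 = 205/36)
(19582 - 22634)*(j(107, -123) - 11900) - J = (19582 - 22634)*(205/36 - 11900) - 1*126720 = -3052*(-428195/36) - 126720 = 326712785/9 - 126720 = 325572305/9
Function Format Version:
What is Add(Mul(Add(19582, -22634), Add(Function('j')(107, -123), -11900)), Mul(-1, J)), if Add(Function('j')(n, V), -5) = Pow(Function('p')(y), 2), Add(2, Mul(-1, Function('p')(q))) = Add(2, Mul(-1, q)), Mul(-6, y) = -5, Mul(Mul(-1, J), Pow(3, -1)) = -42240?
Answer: Rational(325572305, 9) ≈ 3.6175e+7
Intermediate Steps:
J = 126720 (J = Mul(-3, -42240) = 126720)
y = Rational(5, 6) (y = Mul(Rational(-1, 6), -5) = Rational(5, 6) ≈ 0.83333)
Function('p')(q) = q (Function('p')(q) = Add(2, Mul(-1, Add(2, Mul(-1, q)))) = Add(2, Add(-2, q)) = q)
Function('j')(n, V) = Rational(205, 36) (Function('j')(n, V) = Add(5, Pow(Rational(5, 6), 2)) = Add(5, Rational(25, 36)) = Rational(205, 36))
Add(Mul(Add(19582, -22634), Add(Function('j')(107, -123), -11900)), Mul(-1, J)) = Add(Mul(Add(19582, -22634), Add(Rational(205, 36), -11900)), Mul(-1, 126720)) = Add(Mul(-3052, Rational(-428195, 36)), -126720) = Add(Rational(326712785, 9), -126720) = Rational(325572305, 9)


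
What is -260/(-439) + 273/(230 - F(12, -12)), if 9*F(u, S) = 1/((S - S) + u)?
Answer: 19401616/10904321 ≈ 1.7793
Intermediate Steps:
F(u, S) = 1/(9*u) (F(u, S) = 1/(9*((S - S) + u)) = 1/(9*(0 + u)) = 1/(9*u))
-260/(-439) + 273/(230 - F(12, -12)) = -260/(-439) + 273/(230 - 1/(9*12)) = -260*(-1/439) + 273/(230 - 1/(9*12)) = 260/439 + 273/(230 - 1*1/108) = 260/439 + 273/(230 - 1/108) = 260/439 + 273/(24839/108) = 260/439 + 273*(108/24839) = 260/439 + 29484/24839 = 19401616/10904321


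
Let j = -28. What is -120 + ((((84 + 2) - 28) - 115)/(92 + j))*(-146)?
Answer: 321/32 ≈ 10.031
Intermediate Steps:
-120 + ((((84 + 2) - 28) - 115)/(92 + j))*(-146) = -120 + ((((84 + 2) - 28) - 115)/(92 - 28))*(-146) = -120 + (((86 - 28) - 115)/64)*(-146) = -120 + ((58 - 115)*(1/64))*(-146) = -120 - 57*1/64*(-146) = -120 - 57/64*(-146) = -120 + 4161/32 = 321/32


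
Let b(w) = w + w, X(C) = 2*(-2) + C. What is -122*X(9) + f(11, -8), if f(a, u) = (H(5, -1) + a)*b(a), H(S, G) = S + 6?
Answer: -126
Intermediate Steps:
X(C) = -4 + C
H(S, G) = 6 + S
b(w) = 2*w
f(a, u) = 2*a*(11 + a) (f(a, u) = ((6 + 5) + a)*(2*a) = (11 + a)*(2*a) = 2*a*(11 + a))
-122*X(9) + f(11, -8) = -122*(-4 + 9) + 2*11*(11 + 11) = -122*5 + 2*11*22 = -610 + 484 = -126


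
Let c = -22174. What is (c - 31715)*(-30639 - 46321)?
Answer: 4147297440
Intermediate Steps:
(c - 31715)*(-30639 - 46321) = (-22174 - 31715)*(-30639 - 46321) = -53889*(-76960) = 4147297440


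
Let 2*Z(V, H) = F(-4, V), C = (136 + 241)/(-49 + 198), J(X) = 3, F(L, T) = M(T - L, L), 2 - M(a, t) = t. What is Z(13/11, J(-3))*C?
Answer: 1131/149 ≈ 7.5906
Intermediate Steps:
M(a, t) = 2 - t
F(L, T) = 2 - L
C = 377/149 ≈ 2.5302
Z(V, H) = 3 (Z(V, H) = (2 - 1*(-4))/2 = (2 + 4)/2 = (1/2)*6 = 3)
Z(13/11, J(-3))*C = 3*(377/149) = 1131/149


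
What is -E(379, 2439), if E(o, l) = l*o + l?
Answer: -926820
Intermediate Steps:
E(o, l) = l + l*o
-E(379, 2439) = -2439*(1 + 379) = -2439*380 = -1*926820 = -926820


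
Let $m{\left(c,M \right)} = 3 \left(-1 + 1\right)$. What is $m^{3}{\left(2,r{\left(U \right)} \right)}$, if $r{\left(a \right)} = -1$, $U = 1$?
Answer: $0$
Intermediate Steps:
$m{\left(c,M \right)} = 0$ ($m{\left(c,M \right)} = 3 \cdot 0 = 0$)
$m^{3}{\left(2,r{\left(U \right)} \right)} = 0^{3} = 0$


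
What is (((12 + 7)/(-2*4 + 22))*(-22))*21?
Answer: -627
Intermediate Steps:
(((12 + 7)/(-2*4 + 22))*(-22))*21 = ((19/(-8 + 22))*(-22))*21 = ((19/14)*(-22))*21 = -209/7*21 = -627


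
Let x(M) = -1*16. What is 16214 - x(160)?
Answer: 16230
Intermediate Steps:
x(M) = -16
16214 - x(160) = 16214 - 1*(-16) = 16214 + 16 = 16230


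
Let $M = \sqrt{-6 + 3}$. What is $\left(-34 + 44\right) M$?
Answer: $10 i \sqrt{3} \approx 17.32 i$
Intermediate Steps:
$M = i \sqrt{3}$ ($M = \sqrt{-3} = i \sqrt{3} \approx 1.732 i$)
$\left(-34 + 44\right) M = \left(-34 + 44\right) i \sqrt{3} = 10 i \sqrt{3}$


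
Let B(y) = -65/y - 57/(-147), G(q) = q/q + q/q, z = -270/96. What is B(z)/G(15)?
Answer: 10363/882 ≈ 11.749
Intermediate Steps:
z = -45/16 (z = -270*1/96 = -45/16 ≈ -2.8125)
G(q) = 2 (G(q) = 1 + 1 = 2)
B(y) = 19/49 - 65/y (B(y) = -65/y - 57*(-1/147) = -65/y + 19/49 = 19/49 - 65/y)
B(z)/G(15) = (19/49 - 65/(-45/16))/2 = (19/49 - 65*(-16/45))*(½) = (19/49 + 208/9)*(½) = (10363/441)*(½) = 10363/882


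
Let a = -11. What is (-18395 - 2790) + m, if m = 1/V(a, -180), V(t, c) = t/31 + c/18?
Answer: -6800416/321 ≈ -21185.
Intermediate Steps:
V(t, c) = c/18 + t/31 (V(t, c) = t*(1/31) + c*(1/18) = t/31 + c/18 = c/18 + t/31)
m = -31/321 (m = 1/((1/18)*(-180) + (1/31)*(-11)) = 1/(-10 - 11/31) = 1/(-321/31) = -31/321 ≈ -0.096573)
(-18395 - 2790) + m = (-18395 - 2790) - 31/321 = -21185 - 31/321 = -6800416/321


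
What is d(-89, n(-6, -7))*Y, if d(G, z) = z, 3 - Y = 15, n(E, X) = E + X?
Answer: 156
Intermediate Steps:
Y = -12 (Y = 3 - 1*15 = 3 - 15 = -12)
d(-89, n(-6, -7))*Y = (-6 - 7)*(-12) = -13*(-12) = 156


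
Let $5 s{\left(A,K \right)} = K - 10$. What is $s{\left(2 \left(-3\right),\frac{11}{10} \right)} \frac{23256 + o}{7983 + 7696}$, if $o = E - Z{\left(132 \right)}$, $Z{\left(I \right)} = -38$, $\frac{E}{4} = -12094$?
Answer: $\frac{1116149}{391975} \approx 2.8475$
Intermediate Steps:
$E = -48376$ ($E = 4 \left(-12094\right) = -48376$)
$s{\left(A,K \right)} = -2 + \frac{K}{5}$ ($s{\left(A,K \right)} = \frac{K - 10}{5} = \frac{-10 + K}{5} = -2 + \frac{K}{5}$)
$o = -48338$ ($o = -48376 - -38 = -48376 + 38 = -48338$)
$s{\left(2 \left(-3\right),\frac{11}{10} \right)} \frac{23256 + o}{7983 + 7696} = \left(-2 + \frac{11 \cdot \frac{1}{10}}{5}\right) \frac{23256 - 48338}{7983 + 7696} = \left(-2 + \frac{11 \cdot \frac{1}{10}}{5}\right) \left(- \frac{25082}{15679}\right) = \left(-2 + \frac{1}{5} \cdot \frac{11}{10}\right) \left(\left(-25082\right) \frac{1}{15679}\right) = \left(-2 + \frac{11}{50}\right) \left(- \frac{25082}{15679}\right) = \left(- \frac{89}{50}\right) \left(- \frac{25082}{15679}\right) = \frac{1116149}{391975}$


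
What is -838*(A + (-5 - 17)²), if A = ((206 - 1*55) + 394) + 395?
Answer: -1193312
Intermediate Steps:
A = 940 (A = ((206 - 55) + 394) + 395 = (151 + 394) + 395 = 545 + 395 = 940)
-838*(A + (-5 - 17)²) = -838*(940 + (-5 - 17)²) = -838*(940 + (-22)²) = -838*(940 + 484) = -838*1424 = -1193312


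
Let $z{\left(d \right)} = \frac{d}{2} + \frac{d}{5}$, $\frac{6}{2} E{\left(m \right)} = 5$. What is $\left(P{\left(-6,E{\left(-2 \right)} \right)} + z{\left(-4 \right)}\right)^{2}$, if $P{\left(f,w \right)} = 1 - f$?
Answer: $\frac{441}{25} \approx 17.64$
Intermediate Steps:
$E{\left(m \right)} = \frac{5}{3}$ ($E{\left(m \right)} = \frac{1}{3} \cdot 5 = \frac{5}{3}$)
$z{\left(d \right)} = \frac{7 d}{10}$ ($z{\left(d \right)} = d \frac{1}{2} + d \frac{1}{5} = \frac{d}{2} + \frac{d}{5} = \frac{7 d}{10}$)
$\left(P{\left(-6,E{\left(-2 \right)} \right)} + z{\left(-4 \right)}\right)^{2} = \left(\left(1 - -6\right) + \frac{7}{10} \left(-4\right)\right)^{2} = \left(\left(1 + 6\right) - \frac{14}{5}\right)^{2} = \left(7 - \frac{14}{5}\right)^{2} = \left(\frac{21}{5}\right)^{2} = \frac{441}{25}$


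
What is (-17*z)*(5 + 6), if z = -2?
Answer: 374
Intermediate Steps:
(-17*z)*(5 + 6) = (-17*(-2))*(5 + 6) = 34*11 = 374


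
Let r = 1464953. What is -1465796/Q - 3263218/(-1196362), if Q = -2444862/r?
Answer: 91749382745948599/104462142573 ≈ 8.7830e+5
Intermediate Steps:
Q = -349266/209279 (Q = -2444862/1464953 = -2444862*1/1464953 = -349266/209279 ≈ -1.6689)
-1465796/Q - 3263218/(-1196362) = -1465796/(-349266/209279) - 3263218/(-1196362) = -1465796*(-209279/349266) - 3263218*(-1/1196362) = 153380160542/174633 + 1631609/598181 = 91749382745948599/104462142573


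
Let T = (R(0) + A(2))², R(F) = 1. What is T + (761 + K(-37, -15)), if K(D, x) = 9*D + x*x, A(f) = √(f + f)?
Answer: 662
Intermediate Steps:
A(f) = √2*√f (A(f) = √(2*f) = √2*√f)
T = 9 (T = (1 + √2*√2)² = (1 + 2)² = 3² = 9)
K(D, x) = x² + 9*D (K(D, x) = 9*D + x² = x² + 9*D)
T + (761 + K(-37, -15)) = 9 + (761 + ((-15)² + 9*(-37))) = 9 + (761 + (225 - 333)) = 9 + (761 - 108) = 9 + 653 = 662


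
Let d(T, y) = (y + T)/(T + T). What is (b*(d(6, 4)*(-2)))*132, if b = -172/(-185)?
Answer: -7568/37 ≈ -204.54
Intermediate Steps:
d(T, y) = (T + y)/(2*T) (d(T, y) = (T + y)/((2*T)) = (T + y)*(1/(2*T)) = (T + y)/(2*T))
b = 172/185 (b = -172*(-1/185) = 172/185 ≈ 0.92973)
(b*(d(6, 4)*(-2)))*132 = (172*(((1/2)*(6 + 4)/6)*(-2))/185)*132 = (172*(((1/2)*(1/6)*10)*(-2))/185)*132 = (172*((5/6)*(-2))/185)*132 = ((172/185)*(-5/3))*132 = -172/111*132 = -7568/37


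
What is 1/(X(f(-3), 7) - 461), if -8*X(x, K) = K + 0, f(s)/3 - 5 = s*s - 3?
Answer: -8/3695 ≈ -0.0021651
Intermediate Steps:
f(s) = 6 + 3*s² (f(s) = 15 + 3*(s*s - 3) = 15 + 3*(s² - 3) = 15 + 3*(-3 + s²) = 15 + (-9 + 3*s²) = 6 + 3*s²)
X(x, K) = -K/8 (X(x, K) = -(K + 0)/8 = -K/8)
1/(X(f(-3), 7) - 461) = 1/(-⅛*7 - 461) = 1/(-7/8 - 461) = 1/(-3695/8) = -8/3695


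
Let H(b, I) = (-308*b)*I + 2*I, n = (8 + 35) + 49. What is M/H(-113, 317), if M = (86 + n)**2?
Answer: 15842/5516751 ≈ 0.0028716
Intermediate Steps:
n = 92 (n = 43 + 49 = 92)
H(b, I) = 2*I - 308*I*b (H(b, I) = -308*I*b + 2*I = 2*I - 308*I*b)
M = 31684 (M = (86 + 92)**2 = 178**2 = 31684)
M/H(-113, 317) = 31684/((2*317*(1 - 154*(-113)))) = 31684/((2*317*(1 + 17402))) = 31684/((2*317*17403)) = 31684/11033502 = 31684*(1/11033502) = 15842/5516751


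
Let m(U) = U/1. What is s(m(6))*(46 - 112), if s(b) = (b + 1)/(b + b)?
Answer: -77/2 ≈ -38.500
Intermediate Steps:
m(U) = U (m(U) = U*1 = U)
s(b) = (1 + b)/(2*b) (s(b) = (1 + b)/((2*b)) = (1 + b)*(1/(2*b)) = (1 + b)/(2*b))
s(m(6))*(46 - 112) = ((½)*(1 + 6)/6)*(46 - 112) = ((½)*(⅙)*7)*(-66) = (7/12)*(-66) = -77/2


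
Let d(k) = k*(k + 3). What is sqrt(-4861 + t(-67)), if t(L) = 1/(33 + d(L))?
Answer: 6*I*sqrt(2521109055)/4321 ≈ 69.721*I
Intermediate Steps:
d(k) = k*(3 + k)
t(L) = 1/(33 + L*(3 + L))
sqrt(-4861 + t(-67)) = sqrt(-4861 + 1/(33 - 67*(3 - 67))) = sqrt(-4861 + 1/(33 - 67*(-64))) = sqrt(-4861 + 1/(33 + 4288)) = sqrt(-4861 + 1/4321) = sqrt(-21004380/4321) = 6*I*sqrt(2521109055)/4321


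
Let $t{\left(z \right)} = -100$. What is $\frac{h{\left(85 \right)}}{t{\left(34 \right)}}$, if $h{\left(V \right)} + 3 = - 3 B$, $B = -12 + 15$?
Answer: $\frac{3}{25} \approx 0.12$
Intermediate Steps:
$B = 3$
$h{\left(V \right)} = -12$ ($h{\left(V \right)} = -3 - 9 = -12$)
$\frac{h{\left(85 \right)}}{t{\left(34 \right)}} = - \frac{12}{-100} = \left(-12\right) \left(- \frac{1}{100}\right) = \frac{3}{25}$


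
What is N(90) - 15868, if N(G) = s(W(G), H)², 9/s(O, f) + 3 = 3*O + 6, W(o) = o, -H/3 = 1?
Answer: -131402899/8281 ≈ -15868.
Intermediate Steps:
H = -3 (H = -3*1 = -3)
s(O, f) = 9/(3 + 3*O) (s(O, f) = 9/(-3 + (3*O + 6)) = 9/(-3 + (6 + 3*O)) = 9/(3 + 3*O))
N(G) = 9/(1 + G)² (N(G) = (3/(1 + G))² = 9/(1 + G)²)
N(90) - 15868 = 9/(1 + 90)² - 15868 = 9/91² - 15868 = 9*(1/8281) - 15868 = 9/8281 - 15868 = -131402899/8281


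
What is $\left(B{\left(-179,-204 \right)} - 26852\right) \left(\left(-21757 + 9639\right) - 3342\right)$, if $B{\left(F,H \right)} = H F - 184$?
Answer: $-146560800$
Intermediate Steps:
$B{\left(F,H \right)} = -184 + F H$ ($B{\left(F,H \right)} = F H - 184 = -184 + F H$)
$\left(B{\left(-179,-204 \right)} - 26852\right) \left(\left(-21757 + 9639\right) - 3342\right) = \left(\left(-184 - -36516\right) - 26852\right) \left(\left(-21757 + 9639\right) - 3342\right) = \left(\left(-184 + 36516\right) - 26852\right) \left(-12118 - 3342\right) = \left(36332 - 26852\right) \left(-15460\right) = 9480 \left(-15460\right) = -146560800$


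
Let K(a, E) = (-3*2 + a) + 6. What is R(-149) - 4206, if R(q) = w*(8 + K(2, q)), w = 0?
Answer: -4206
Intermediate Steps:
K(a, E) = a (K(a, E) = (-6 + a) + 6 = a)
R(q) = 0 (R(q) = 0*(8 + 2) = 0*10 = 0)
R(-149) - 4206 = 0 - 4206 = -4206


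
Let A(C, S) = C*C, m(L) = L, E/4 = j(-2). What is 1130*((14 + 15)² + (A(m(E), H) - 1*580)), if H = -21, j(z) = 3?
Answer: 457650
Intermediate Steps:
E = 12 (E = 4*3 = 12)
A(C, S) = C²
1130*((14 + 15)² + (A(m(E), H) - 1*580)) = 1130*((14 + 15)² + (12² - 1*580)) = 1130*(29² + (144 - 580)) = 1130*(841 - 436) = 1130*405 = 457650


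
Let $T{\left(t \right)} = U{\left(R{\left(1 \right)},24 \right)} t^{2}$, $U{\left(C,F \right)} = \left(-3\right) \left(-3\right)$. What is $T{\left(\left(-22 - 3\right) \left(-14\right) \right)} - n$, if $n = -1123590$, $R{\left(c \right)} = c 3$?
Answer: $2226090$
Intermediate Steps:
$R{\left(c \right)} = 3 c$
$U{\left(C,F \right)} = 9$
$T{\left(t \right)} = 9 t^{2}$
$T{\left(\left(-22 - 3\right) \left(-14\right) \right)} - n = 9 \left(\left(-22 - 3\right) \left(-14\right)\right)^{2} - -1123590 = 9 \left(\left(-25\right) \left(-14\right)\right)^{2} + 1123590 = 9 \cdot 350^{2} + 1123590 = 9 \cdot 122500 + 1123590 = 1102500 + 1123590 = 2226090$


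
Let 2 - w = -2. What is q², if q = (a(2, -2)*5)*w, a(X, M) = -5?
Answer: 10000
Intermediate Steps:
w = 4 (w = 2 - 1*(-2) = 2 + 2 = 4)
q = -100 (q = -5*5*4 = -25*4 = -100)
q² = (-100)² = 10000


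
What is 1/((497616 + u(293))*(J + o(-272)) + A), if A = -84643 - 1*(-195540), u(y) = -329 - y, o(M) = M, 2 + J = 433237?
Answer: 1/215180124119 ≈ 4.6473e-12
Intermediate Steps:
J = 433235 (J = -2 + 433237 = 433235)
A = 110897 (A = -84643 + 195540 = 110897)
1/((497616 + u(293))*(J + o(-272)) + A) = 1/((497616 + (-329 - 1*293))*(433235 - 272) + 110897) = 1/((497616 + (-329 - 293))*432963 + 110897) = 1/((497616 - 622)*432963 + 110897) = 1/(496994*432963 + 110897) = 1/(215180013222 + 110897) = 1/215180124119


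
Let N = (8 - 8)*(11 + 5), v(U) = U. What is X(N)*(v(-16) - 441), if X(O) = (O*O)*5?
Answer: 0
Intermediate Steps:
N = 0 (N = 0*16 = 0)
X(O) = 5*O² (X(O) = O²*5 = 5*O²)
X(N)*(v(-16) - 441) = (5*0²)*(-16 - 441) = (5*0)*(-457) = 0*(-457) = 0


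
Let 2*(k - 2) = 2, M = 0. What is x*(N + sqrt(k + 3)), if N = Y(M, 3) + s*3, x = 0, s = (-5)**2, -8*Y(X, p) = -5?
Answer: 0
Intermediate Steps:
Y(X, p) = 5/8 (Y(X, p) = -1/8*(-5) = 5/8)
k = 3 (k = 2 + (1/2)*2 = 2 + 1 = 3)
s = 25
N = 605/8 (N = 5/8 + 25*3 = 5/8 + 75 = 605/8 ≈ 75.625)
x*(N + sqrt(k + 3)) = 0*(605/8 + sqrt(3 + 3)) = 0*(605/8 + sqrt(6)) = 0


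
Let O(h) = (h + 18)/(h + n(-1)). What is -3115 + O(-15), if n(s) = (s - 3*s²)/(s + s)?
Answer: -40498/13 ≈ -3115.2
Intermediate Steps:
n(s) = (s - 3*s²)/(2*s) (n(s) = (s - 3*s²)/((2*s)) = (s - 3*s²)*(1/(2*s)) = (s - 3*s²)/(2*s))
O(h) = (18 + h)/(2 + h) (O(h) = (h + 18)/(h + (½ - 3/2*(-1))) = (18 + h)/(h + (½ + 3/2)) = (18 + h)/(h + 2) = (18 + h)/(2 + h))
-3115 + O(-15) = -3115 + (18 - 15)/(2 - 15) = -3115 + 3/(-13) = -3115 - 1/13*3 = -3115 - 3/13 = -40498/13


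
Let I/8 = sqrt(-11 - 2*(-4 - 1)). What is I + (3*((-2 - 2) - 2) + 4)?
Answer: -14 + 8*I ≈ -14.0 + 8.0*I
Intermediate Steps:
I = 8*I (I = 8*sqrt(-11 - 2*(-4 - 1)) = 8*sqrt(-11 - 2*(-5)) = 8*sqrt(-11 + 10) = 8*sqrt(-1) = 8*I ≈ 8.0*I)
I + (3*((-2 - 2) - 2) + 4) = 8*I + (3*((-2 - 2) - 2) + 4) = 8*I + (3*(-4 - 2) + 4) = 8*I + (3*(-6) + 4) = 8*I + (-18 + 4) = 8*I - 14 = -14 + 8*I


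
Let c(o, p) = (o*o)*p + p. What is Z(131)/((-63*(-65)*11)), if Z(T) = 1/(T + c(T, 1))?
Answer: 1/778963185 ≈ 1.2838e-9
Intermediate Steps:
c(o, p) = p + p*o² (c(o, p) = o²*p + p = p*o² + p = p + p*o²)
Z(T) = 1/(1 + T + T²) (Z(T) = 1/(T + 1*(1 + T²)) = 1/(T + (1 + T²)) = 1/(1 + T + T²))
Z(131)/((-63*(-65)*11)) = 1/((1 + 131 + 131²)*((-63*(-65)*11))) = 1/((1 + 131 + 17161)*((4095*11))) = 1/(17293*45045) = (1/17293)*(1/45045) = 1/778963185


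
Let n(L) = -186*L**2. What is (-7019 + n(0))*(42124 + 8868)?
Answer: -357912848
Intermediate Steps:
(-7019 + n(0))*(42124 + 8868) = (-7019 - 186*0**2)*(42124 + 8868) = (-7019 - 186*0)*50992 = (-7019 + 0)*50992 = -7019*50992 = -357912848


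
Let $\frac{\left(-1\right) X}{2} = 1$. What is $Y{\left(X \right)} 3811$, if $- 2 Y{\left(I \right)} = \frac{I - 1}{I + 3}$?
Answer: $\frac{11433}{2} \approx 5716.5$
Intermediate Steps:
$X = -2$ ($X = \left(-2\right) 1 = -2$)
$Y{\left(I \right)} = - \frac{-1 + I}{2 \left(3 + I\right)}$ ($Y{\left(I \right)} = - \frac{\left(I - 1\right) \frac{1}{I + 3}}{2} = - \frac{\left(-1 + I\right) \frac{1}{3 + I}}{2} = - \frac{\frac{1}{3 + I} \left(-1 + I\right)}{2} = - \frac{-1 + I}{2 \left(3 + I\right)}$)
$Y{\left(X \right)} 3811 = \frac{1 - -2}{2 \left(3 - 2\right)} 3811 = \frac{1 + 2}{2 \cdot 1} \cdot 3811 = \frac{1}{2} \cdot 1 \cdot 3 \cdot 3811 = \frac{3}{2} \cdot 3811 = \frac{11433}{2}$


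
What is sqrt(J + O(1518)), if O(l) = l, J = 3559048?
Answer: sqrt(3560566) ≈ 1886.9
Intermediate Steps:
sqrt(J + O(1518)) = sqrt(3559048 + 1518) = sqrt(3560566)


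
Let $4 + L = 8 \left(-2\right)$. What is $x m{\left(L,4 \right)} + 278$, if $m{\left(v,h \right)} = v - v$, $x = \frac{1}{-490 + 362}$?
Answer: $278$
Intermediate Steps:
$L = -20$ ($L = -4 + 8 \left(-2\right) = -4 - 16 = -20$)
$x = - \frac{1}{128}$ ($x = \frac{1}{-128} = - \frac{1}{128} \approx -0.0078125$)
$m{\left(v,h \right)} = 0$
$x m{\left(L,4 \right)} + 278 = \left(- \frac{1}{128}\right) 0 + 278 = 0 + 278 = 278$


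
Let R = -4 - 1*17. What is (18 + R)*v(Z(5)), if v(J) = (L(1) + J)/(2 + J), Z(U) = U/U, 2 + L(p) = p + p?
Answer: -1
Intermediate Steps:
L(p) = -2 + 2*p (L(p) = -2 + (p + p) = -2 + 2*p)
Z(U) = 1
R = -21 (R = -4 - 17 = -21)
v(J) = J/(2 + J) (v(J) = ((-2 + 2*1) + J)/(2 + J) = ((-2 + 2) + J)/(2 + J) = (0 + J)/(2 + J) = J/(2 + J))
(18 + R)*v(Z(5)) = (18 - 21)*(1/(2 + 1)) = -3/3 = -3*⅓ = -1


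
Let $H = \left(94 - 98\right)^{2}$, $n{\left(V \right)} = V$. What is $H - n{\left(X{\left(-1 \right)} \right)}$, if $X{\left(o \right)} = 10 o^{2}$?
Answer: $6$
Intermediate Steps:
$H = 16$ ($H = \left(-4\right)^{2} = 16$)
$H - n{\left(X{\left(-1 \right)} \right)} = 16 - 10 \left(-1\right)^{2} = 16 - 10 \cdot 1 = 16 - 10 = 6$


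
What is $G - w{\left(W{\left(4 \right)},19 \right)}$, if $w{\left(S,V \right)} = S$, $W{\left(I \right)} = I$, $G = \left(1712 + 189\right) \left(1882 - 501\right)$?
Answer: $2625277$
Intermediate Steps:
$G = 2625281$ ($G = 1901 \cdot 1381 = 2625281$)
$G - w{\left(W{\left(4 \right)},19 \right)} = 2625281 - 4 = 2625277$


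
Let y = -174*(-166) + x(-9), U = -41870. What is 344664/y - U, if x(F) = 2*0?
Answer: 100809812/2407 ≈ 41882.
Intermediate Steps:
x(F) = 0
y = 28884 (y = -174*(-166) + 0 = 28884 + 0 = 28884)
344664/y - U = 344664/28884 - 1*(-41870) = 344664*(1/28884) + 41870 = 28722/2407 + 41870 = 100809812/2407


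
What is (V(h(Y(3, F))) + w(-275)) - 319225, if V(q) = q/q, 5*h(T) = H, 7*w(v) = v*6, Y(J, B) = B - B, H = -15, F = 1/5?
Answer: -2236218/7 ≈ -3.1946e+5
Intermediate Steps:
F = 1/5 (F = 1*(1/5) = 1/5 ≈ 0.20000)
Y(J, B) = 0
w(v) = 6*v/7 (w(v) = (v*6)/7 = (6*v)/7 = 6*v/7)
h(T) = -3 (h(T) = (1/5)*(-15) = -3)
V(q) = 1
(V(h(Y(3, F))) + w(-275)) - 319225 = (1 + (6/7)*(-275)) - 319225 = (1 - 1650/7) - 319225 = -1643/7 - 319225 = -2236218/7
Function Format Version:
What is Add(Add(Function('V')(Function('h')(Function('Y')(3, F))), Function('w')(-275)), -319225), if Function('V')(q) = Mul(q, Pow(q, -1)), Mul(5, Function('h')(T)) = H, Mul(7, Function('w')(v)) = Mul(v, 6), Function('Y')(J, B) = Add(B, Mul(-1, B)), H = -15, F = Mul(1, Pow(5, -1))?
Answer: Rational(-2236218, 7) ≈ -3.1946e+5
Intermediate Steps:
F = Rational(1, 5) (F = Mul(1, Rational(1, 5)) = Rational(1, 5) ≈ 0.20000)
Function('Y')(J, B) = 0
Function('w')(v) = Mul(Rational(6, 7), v) (Function('w')(v) = Mul(Rational(1, 7), Mul(v, 6)) = Mul(Rational(1, 7), Mul(6, v)) = Mul(Rational(6, 7), v))
Function('h')(T) = -3 (Function('h')(T) = Mul(Rational(1, 5), -15) = -3)
Function('V')(q) = 1
Add(Add(Function('V')(Function('h')(Function('Y')(3, F))), Function('w')(-275)), -319225) = Add(Add(1, Mul(Rational(6, 7), -275)), -319225) = Add(Add(1, Rational(-1650, 7)), -319225) = Add(Rational(-1643, 7), -319225) = Rational(-2236218, 7)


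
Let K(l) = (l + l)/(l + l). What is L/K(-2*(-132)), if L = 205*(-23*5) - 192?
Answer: -23767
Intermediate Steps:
K(l) = 1 (K(l) = (2*l)/((2*l)) = (2*l)*(1/(2*l)) = 1)
L = -23767 (L = 205*(-115) - 192 = -23575 - 192 = -23767)
L/K(-2*(-132)) = -23767/1 = -23767*1 = -23767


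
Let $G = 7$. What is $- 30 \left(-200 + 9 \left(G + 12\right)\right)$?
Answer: $870$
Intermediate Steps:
$- 30 \left(-200 + 9 \left(G + 12\right)\right) = - 30 \left(-200 + 9 \left(7 + 12\right)\right) = - 30 \left(-200 + 9 \cdot 19\right) = - 30 \left(-200 + 171\right) = \left(-30\right) \left(-29\right) = 870$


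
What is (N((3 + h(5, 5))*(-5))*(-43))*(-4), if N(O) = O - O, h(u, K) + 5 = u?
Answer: 0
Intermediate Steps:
h(u, K) = -5 + u
N(O) = 0
(N((3 + h(5, 5))*(-5))*(-43))*(-4) = (0*(-43))*(-4) = 0*(-4) = 0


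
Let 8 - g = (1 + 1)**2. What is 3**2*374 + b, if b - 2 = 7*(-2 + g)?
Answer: 3382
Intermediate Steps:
g = 4 (g = 8 - (1 + 1)**2 = 8 - 1*2**2 = 8 - 1*4 = 8 - 4 = 4)
b = 16 (b = 2 + 7*(-2 + 4) = 2 + 7*2 = 2 + 14 = 16)
3**2*374 + b = 3**2*374 + 16 = 9*374 + 16 = 3366 + 16 = 3382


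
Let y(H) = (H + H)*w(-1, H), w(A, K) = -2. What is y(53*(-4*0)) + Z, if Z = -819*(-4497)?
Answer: 3683043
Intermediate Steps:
y(H) = -4*H (y(H) = (H + H)*(-2) = (2*H)*(-2) = -4*H)
Z = 3683043
y(53*(-4*0)) + Z = -212*(-4*0) + 3683043 = -212*0 + 3683043 = -4*0 + 3683043 = 0 + 3683043 = 3683043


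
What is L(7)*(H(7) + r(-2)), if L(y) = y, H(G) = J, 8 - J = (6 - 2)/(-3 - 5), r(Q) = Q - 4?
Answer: 35/2 ≈ 17.500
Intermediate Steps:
r(Q) = -4 + Q
J = 17/2 (J = 8 - (6 - 2)/(-3 - 5) = 8 - 4/(-8) = 8 - 4*(-1)/8 = 8 - 1*(-½) = 8 + ½ = 17/2 ≈ 8.5000)
H(G) = 17/2
L(7)*(H(7) + r(-2)) = 7*(17/2 + (-4 - 2)) = 7*(17/2 - 6) = 7*(5/2) = 35/2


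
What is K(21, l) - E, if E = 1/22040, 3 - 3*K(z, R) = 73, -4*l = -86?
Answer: -1542803/66120 ≈ -23.333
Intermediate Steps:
l = 43/2 (l = -1/4*(-86) = 43/2 ≈ 21.500)
K(z, R) = -70/3 (K(z, R) = 1 - 1/3*73 = 1 - 73/3 = -70/3)
E = 1/22040 ≈ 4.5372e-5
K(21, l) - E = -70/3 - 1*1/22040 = -70/3 - 1/22040 = -1542803/66120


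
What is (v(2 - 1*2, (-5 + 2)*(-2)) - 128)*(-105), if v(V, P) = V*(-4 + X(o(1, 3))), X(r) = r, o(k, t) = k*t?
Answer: 13440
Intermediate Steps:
v(V, P) = -V (v(V, P) = V*(-4 + 1*3) = V*(-4 + 3) = V*(-1) = -V)
(v(2 - 1*2, (-5 + 2)*(-2)) - 128)*(-105) = (-(2 - 1*2) - 128)*(-105) = (-(2 - 2) - 128)*(-105) = (-1*0 - 128)*(-105) = (0 - 128)*(-105) = -128*(-105) = 13440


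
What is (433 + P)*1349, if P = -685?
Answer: -339948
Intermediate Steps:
(433 + P)*1349 = (433 - 685)*1349 = -252*1349 = -339948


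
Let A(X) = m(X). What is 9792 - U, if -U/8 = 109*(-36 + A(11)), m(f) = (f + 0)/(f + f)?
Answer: -21164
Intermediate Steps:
m(f) = ½ (m(f) = f/((2*f)) = f*(1/(2*f)) = ½)
A(X) = ½
U = 30956 (U = -872*(-36 + ½) = -872*(-71)/2 = -8*(-7739/2) = 30956)
9792 - U = 9792 - 1*30956 = 9792 - 30956 = -21164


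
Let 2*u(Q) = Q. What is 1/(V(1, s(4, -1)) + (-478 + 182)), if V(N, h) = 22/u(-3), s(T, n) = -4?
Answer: -3/932 ≈ -0.0032189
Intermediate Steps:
u(Q) = Q/2
V(N, h) = -44/3 (V(N, h) = 22/(((½)*(-3))) = 22/(-3/2) = 22*(-⅔) = -44/3)
1/(V(1, s(4, -1)) + (-478 + 182)) = 1/(-44/3 + (-478 + 182)) = 1/(-44/3 - 296) = 1/(-932/3) = -3/932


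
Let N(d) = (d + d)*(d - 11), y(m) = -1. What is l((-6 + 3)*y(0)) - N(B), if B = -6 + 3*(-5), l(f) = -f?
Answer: -1347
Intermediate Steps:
B = -21 (B = -6 - 15 = -21)
N(d) = 2*d*(-11 + d) (N(d) = (2*d)*(-11 + d) = 2*d*(-11 + d))
l((-6 + 3)*y(0)) - N(B) = -(-6 + 3)*(-1) - 2*(-21)*(-11 - 21) = -(-3)*(-1) - 2*(-21)*(-32) = -1*3 - 1*1344 = -3 - 1344 = -1347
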